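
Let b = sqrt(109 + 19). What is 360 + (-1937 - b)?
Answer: -1577 - 8*sqrt(2) ≈ -1588.3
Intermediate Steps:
b = 8*sqrt(2) (b = sqrt(128) = 8*sqrt(2) ≈ 11.314)
360 + (-1937 - b) = 360 + (-1937 - 8*sqrt(2)) = -1577 - 8*sqrt(2)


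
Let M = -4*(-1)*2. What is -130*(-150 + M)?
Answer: 18460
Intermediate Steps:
M = 8 (M = 4*2 = 8)
-130*(-150 + M) = -130*(-150 + 8) = -130*(-142) = 18460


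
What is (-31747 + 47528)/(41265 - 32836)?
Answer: 15781/8429 ≈ 1.8722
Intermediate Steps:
(-31747 + 47528)/(41265 - 32836) = 15781/8429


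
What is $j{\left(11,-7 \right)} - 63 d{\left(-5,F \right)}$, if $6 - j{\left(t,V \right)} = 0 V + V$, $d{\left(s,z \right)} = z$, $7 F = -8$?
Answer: $85$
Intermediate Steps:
$F = - \frac{8}{7}$ ($F = \frac{1}{7} \left(-8\right) = - \frac{8}{7} \approx -1.1429$)
$j{\left(t,V \right)} = 6 - V$ ($j{\left(t,V \right)} = 6 - \left(0 V + V\right) = 6 - \left(0 + V\right) = 6 - V$)
$j{\left(11,-7 \right)} - 63 d{\left(-5,F \right)} = \left(6 - -7\right) - -72 = \left(6 + 7\right) + 72 = 13 + 72 = 85$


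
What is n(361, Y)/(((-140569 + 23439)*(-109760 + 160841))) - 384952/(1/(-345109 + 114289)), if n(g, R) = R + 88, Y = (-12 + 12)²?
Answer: 265813819186341909556/2991558765 ≈ 8.8855e+10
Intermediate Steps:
Y = 0 (Y = 0² = 0)
n(g, R) = 88 + R
n(361, Y)/(((-140569 + 23439)*(-109760 + 160841))) - 384952/(1/(-345109 + 114289)) = (88 + 0)/(((-140569 + 23439)*(-109760 + 160841))) - 384952/(1/(-345109 + 114289)) = 88/((-117130*51081)) - 384952/(1/(-230820)) = 88/(-5983117530) - 384952/(-1/230820) = 88*(-1/5983117530) - 384952*(-230820) = -44/2991558765 + 88854620640 = 265813819186341909556/2991558765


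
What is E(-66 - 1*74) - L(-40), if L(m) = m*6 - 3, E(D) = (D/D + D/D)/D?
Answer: 17009/70 ≈ 242.99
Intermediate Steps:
E(D) = 2/D (E(D) = (1 + 1)/D = 2/D)
L(m) = -3 + 6*m (L(m) = 6*m - 3 = -3 + 6*m)
E(-66 - 1*74) - L(-40) = 2/(-66 - 1*74) - (-3 + 6*(-40)) = 2/(-66 - 74) - (-3 - 240) = 2/(-140) - 1*(-243) = 2*(-1/140) + 243 = -1/70 + 243 = 17009/70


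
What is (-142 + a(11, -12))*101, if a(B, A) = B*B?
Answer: -2121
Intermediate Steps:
a(B, A) = B**2
(-142 + a(11, -12))*101 = (-142 + 11**2)*101 = (-142 + 121)*101 = -21*101 = -2121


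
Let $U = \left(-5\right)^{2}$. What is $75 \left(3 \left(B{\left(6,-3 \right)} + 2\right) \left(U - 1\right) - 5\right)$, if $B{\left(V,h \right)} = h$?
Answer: $-5775$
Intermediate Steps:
$U = 25$
$75 \left(3 \left(B{\left(6,-3 \right)} + 2\right) \left(U - 1\right) - 5\right) = 75 \left(3 \left(-3 + 2\right) \left(25 - 1\right) - 5\right) = 75 \left(3 \left(\left(-1\right) 24\right) - 5\right) = 75 \left(3 \left(-24\right) - 5\right) = 75 \left(-72 - 5\right) = 75 \left(-77\right) = -5775$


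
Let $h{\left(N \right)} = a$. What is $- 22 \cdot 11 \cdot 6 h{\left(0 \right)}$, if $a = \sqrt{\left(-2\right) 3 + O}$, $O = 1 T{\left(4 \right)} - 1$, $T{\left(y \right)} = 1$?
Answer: $- 1452 i \sqrt{6} \approx - 3556.7 i$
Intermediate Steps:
$O = 0$ ($O = 1 \cdot 1 - 1 = 1 - 1 = 0$)
$a = i \sqrt{6}$ ($a = \sqrt{\left(-2\right) 3 + 0} = \sqrt{-6 + 0} = \sqrt{-6} = i \sqrt{6} \approx 2.4495 i$)
$h{\left(N \right)} = i \sqrt{6}$
$- 22 \cdot 11 \cdot 6 h{\left(0 \right)} = - 22 \cdot 11 \cdot 6 i \sqrt{6} = \left(-22\right) 66 i \sqrt{6} = - 1452 i \sqrt{6}$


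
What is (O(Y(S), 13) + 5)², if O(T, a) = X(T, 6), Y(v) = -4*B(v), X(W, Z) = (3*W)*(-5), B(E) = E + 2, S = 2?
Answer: 60025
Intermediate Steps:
B(E) = 2 + E
X(W, Z) = -15*W
Y(v) = -8 - 4*v (Y(v) = -4*(2 + v) = -8 - 4*v)
O(T, a) = -15*T
(O(Y(S), 13) + 5)² = (-15*(-8 - 4*2) + 5)² = (-15*(-8 - 8) + 5)² = (-15*(-16) + 5)² = (240 + 5)² = 245² = 60025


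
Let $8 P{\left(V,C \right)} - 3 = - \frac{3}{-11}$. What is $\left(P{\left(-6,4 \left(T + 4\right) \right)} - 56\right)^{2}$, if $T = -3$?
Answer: $\frac{1495729}{484} \approx 3090.3$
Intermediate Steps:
$P{\left(V,C \right)} = \frac{9}{22}$ ($P{\left(V,C \right)} = \frac{3}{8} + \frac{\left(-3\right) \frac{1}{-11}}{8} = \frac{3}{8} + \frac{\left(-3\right) \left(- \frac{1}{11}\right)}{8} = \frac{3}{8} + \frac{1}{8} \cdot \frac{3}{11} = \frac{3}{8} + \frac{3}{88} = \frac{9}{22}$)
$\left(P{\left(-6,4 \left(T + 4\right) \right)} - 56\right)^{2} = \left(\frac{9}{22} - 56\right)^{2} = \left(- \frac{1223}{22}\right)^{2} = \frac{1495729}{484}$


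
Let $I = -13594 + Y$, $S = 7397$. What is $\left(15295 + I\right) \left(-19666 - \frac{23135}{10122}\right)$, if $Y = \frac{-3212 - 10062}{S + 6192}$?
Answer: $- \frac{657017808250715}{19649694} \approx -3.3437 \cdot 10^{7}$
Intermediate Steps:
$Y = - \frac{13274}{13589}$ ($Y = \frac{-3212 - 10062}{7397 + 6192} = - \frac{13274}{13589} \approx -0.97682$)
$I = - \frac{184742140}{13589}$ ($I = -13594 - \frac{13274}{13589} = - \frac{184742140}{13589} \approx -13595.0$)
$\left(15295 + I\right) \left(-19666 - \frac{23135}{10122}\right) = \left(15295 - \frac{184742140}{13589}\right) \left(-19666 - \frac{23135}{10122}\right) = \frac{23101615 \left(-19666 - \frac{3305}{1446}\right)}{13589} = \frac{23101615}{13589} \left(- \frac{28440341}{1446}\right) = - \frac{657017808250715}{19649694}$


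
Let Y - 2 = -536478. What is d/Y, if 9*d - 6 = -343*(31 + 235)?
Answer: 22808/1207071 ≈ 0.018895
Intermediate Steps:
d = -91232/9 (d = ⅔ + (-343*(31 + 235))/9 = ⅔ + (-343*266)/9 = ⅔ + (⅑)*(-91238) = ⅔ - 91238/9 = -91232/9 ≈ -10137.)
Y = -536476 (Y = 2 - 536478 = -536476)
d/Y = -91232/9/(-536476) = -91232/9*(-1/536476) = 22808/1207071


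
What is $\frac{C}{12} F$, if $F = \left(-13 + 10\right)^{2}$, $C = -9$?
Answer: $- \frac{27}{4} \approx -6.75$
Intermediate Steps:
$F = 9$ ($F = \left(-3\right)^{2} = 9$)
$\frac{C}{12} F = - \frac{9}{12} \cdot 9 = \left(-9\right) \frac{1}{12} \cdot 9 = \left(- \frac{3}{4}\right) 9 = - \frac{27}{4}$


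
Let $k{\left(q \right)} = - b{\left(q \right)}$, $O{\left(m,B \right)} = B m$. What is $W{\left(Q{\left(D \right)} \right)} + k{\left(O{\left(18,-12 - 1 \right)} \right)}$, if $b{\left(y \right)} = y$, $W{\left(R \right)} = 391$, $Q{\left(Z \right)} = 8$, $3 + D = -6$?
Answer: $625$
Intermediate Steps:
$D = -9$ ($D = -3 - 6 = -9$)
$k{\left(q \right)} = - q$
$W{\left(Q{\left(D \right)} \right)} + k{\left(O{\left(18,-12 - 1 \right)} \right)} = 391 - \left(-12 - 1\right) 18 = 391 - \left(-13\right) 18 = 391 - -234 = 391 + 234 = 625$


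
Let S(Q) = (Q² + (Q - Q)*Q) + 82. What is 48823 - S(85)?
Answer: 41516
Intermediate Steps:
S(Q) = 82 + Q² (S(Q) = (Q² + 0*Q) + 82 = (Q² + 0) + 82 = Q² + 82 = 82 + Q²)
48823 - S(85) = 48823 - (82 + 85²) = 48823 - (82 + 7225) = 48823 - 1*7307 = 48823 - 7307 = 41516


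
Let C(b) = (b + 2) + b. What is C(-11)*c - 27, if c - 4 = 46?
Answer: -1027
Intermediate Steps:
C(b) = 2 + 2*b (C(b) = (2 + b) + b = 2 + 2*b)
c = 50 (c = 4 + 46 = 50)
C(-11)*c - 27 = (2 + 2*(-11))*50 - 27 = (2 - 22)*50 - 27 = -20*50 - 27 = -1000 - 27 = -1027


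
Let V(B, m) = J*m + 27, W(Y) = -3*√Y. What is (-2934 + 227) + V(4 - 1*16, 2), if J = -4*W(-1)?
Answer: -2680 + 24*I ≈ -2680.0 + 24.0*I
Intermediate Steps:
J = 12*I (J = -(-12)*√(-1) = -(-12)*I = 12*I ≈ 12.0*I)
V(B, m) = 27 + 12*I*m (V(B, m) = (12*I)*m + 27 = 12*I*m + 27 = 27 + 12*I*m)
(-2934 + 227) + V(4 - 1*16, 2) = (-2934 + 227) + (27 + 12*I*2) = -2707 + (27 + 24*I) = -2680 + 24*I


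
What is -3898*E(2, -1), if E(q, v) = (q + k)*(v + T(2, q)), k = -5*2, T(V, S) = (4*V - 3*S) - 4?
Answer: -93552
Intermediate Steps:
T(V, S) = -4 - 3*S + 4*V (T(V, S) = (-3*S + 4*V) - 4 = -4 - 3*S + 4*V)
k = -10
E(q, v) = (-10 + q)*(4 + v - 3*q) (E(q, v) = (q - 10)*(v + (-4 - 3*q + 4*2)) = (-10 + q)*(v + (-4 - 3*q + 8)) = (-10 + q)*(v + (4 - 3*q)) = (-10 + q)*(4 + v - 3*q))
-3898*E(2, -1) = -3898*(-40 - 10*(-1) - 3*2² + 34*2 + 2*(-1)) = -3898*(-40 + 10 - 3*4 + 68 - 2) = -3898*(-40 + 10 - 12 + 68 - 2) = -3898*24 = -93552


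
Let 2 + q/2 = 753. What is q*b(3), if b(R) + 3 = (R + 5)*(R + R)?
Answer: 67590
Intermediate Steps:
q = 1502 (q = -4 + 2*753 = -4 + 1506 = 1502)
b(R) = -3 + 2*R*(5 + R) (b(R) = -3 + (R + 5)*(R + R) = -3 + (5 + R)*(2*R) = -3 + 2*R*(5 + R))
q*b(3) = 1502*(-3 + 2*3² + 10*3) = 1502*(-3 + 2*9 + 30) = 1502*(-3 + 18 + 30) = 1502*45 = 67590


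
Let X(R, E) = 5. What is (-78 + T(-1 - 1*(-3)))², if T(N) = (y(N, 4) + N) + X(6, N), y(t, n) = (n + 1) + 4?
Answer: 3844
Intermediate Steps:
y(t, n) = 5 + n (y(t, n) = (1 + n) + 4 = 5 + n)
T(N) = 14 + N (T(N) = ((5 + 4) + N) + 5 = (9 + N) + 5 = 14 + N)
(-78 + T(-1 - 1*(-3)))² = (-78 + (14 + (-1 - 1*(-3))))² = (-78 + (14 + (-1 + 3)))² = (-78 + (14 + 2))² = (-78 + 16)² = (-62)² = 3844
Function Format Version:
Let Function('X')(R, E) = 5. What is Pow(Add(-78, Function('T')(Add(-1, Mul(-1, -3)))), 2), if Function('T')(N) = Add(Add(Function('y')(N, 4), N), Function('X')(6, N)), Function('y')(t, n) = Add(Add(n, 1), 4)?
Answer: 3844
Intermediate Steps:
Function('y')(t, n) = Add(5, n) (Function('y')(t, n) = Add(Add(1, n), 4) = Add(5, n))
Function('T')(N) = Add(14, N) (Function('T')(N) = Add(Add(Add(5, 4), N), 5) = Add(Add(9, N), 5) = Add(14, N))
Pow(Add(-78, Function('T')(Add(-1, Mul(-1, -3)))), 2) = Pow(Add(-78, Add(14, Add(-1, Mul(-1, -3)))), 2) = Pow(Add(-78, Add(14, Add(-1, 3))), 2) = Pow(Add(-78, Add(14, 2)), 2) = Pow(Add(-78, 16), 2) = Pow(-62, 2) = 3844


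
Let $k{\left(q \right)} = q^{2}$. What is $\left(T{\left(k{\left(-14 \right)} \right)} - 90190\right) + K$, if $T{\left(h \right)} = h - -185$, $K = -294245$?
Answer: $-384054$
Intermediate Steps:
$T{\left(h \right)} = 185 + h$ ($T{\left(h \right)} = h + 185 = 185 + h$)
$\left(T{\left(k{\left(-14 \right)} \right)} - 90190\right) + K = \left(\left(185 + \left(-14\right)^{2}\right) - 90190\right) - 294245 = \left(\left(185 + 196\right) - 90190\right) - 294245 = \left(381 - 90190\right) - 294245 = -89809 - 294245 = -384054$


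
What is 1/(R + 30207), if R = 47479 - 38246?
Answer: 1/39440 ≈ 2.5355e-5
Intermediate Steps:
R = 9233
1/(R + 30207) = 1/(9233 + 30207) = 1/39440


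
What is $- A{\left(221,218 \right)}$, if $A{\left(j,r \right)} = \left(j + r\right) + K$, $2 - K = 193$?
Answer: $-248$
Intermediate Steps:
$K = -191$ ($K = 2 - 193 = -191$)
$A{\left(j,r \right)} = -191 + j + r$ ($A{\left(j,r \right)} = \left(j + r\right) - 191 = -191 + j + r$)
$- A{\left(221,218 \right)} = - (-191 + 221 + 218) = \left(-1\right) 248 = -248$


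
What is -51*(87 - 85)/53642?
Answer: -51/26821 ≈ -0.0019015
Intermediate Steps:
-51*(87 - 85)/53642 = -51*2*(1/53642) = -102*1/53642 = -51/26821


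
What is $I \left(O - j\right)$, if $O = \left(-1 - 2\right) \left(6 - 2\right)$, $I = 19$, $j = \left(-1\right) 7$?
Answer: $-95$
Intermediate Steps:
$j = -7$
$O = -12$ ($O = \left(-3\right) 4 = -12$)
$I \left(O - j\right) = 19 \left(-12 - -7\right) = 19 \left(-12 + 7\right) = 19 \left(-5\right) = -95$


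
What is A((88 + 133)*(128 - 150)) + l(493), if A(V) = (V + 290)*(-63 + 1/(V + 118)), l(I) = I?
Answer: 342196537/1186 ≈ 2.8853e+5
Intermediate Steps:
A(V) = (-63 + 1/(118 + V))*(290 + V) (A(V) = (290 + V)*(-63 + 1/(118 + V)) = (-63 + 1/(118 + V))*(290 + V))
A((88 + 133)*(128 - 150)) + l(493) = (-2155570 - 25703*(88 + 133)*(128 - 150) - 63*(88 + 133)**2*(128 - 150)**2)/(118 + (88 + 133)*(128 - 150)) + 493 = (-2155570 - 5680363*(-22) - 63*(221*(-22))**2)/(118 + 221*(-22)) + 493 = (-2155570 - 25703*(-4862) - 63*(-4862)**2)/(118 - 4862) + 493 = (-2155570 + 124967986 - 63*23639044)/(-4744) + 493 = -(-2155570 + 124967986 - 1489259772)/4744 + 493 = -1/4744*(-1366447356) + 493 = 341611839/1186 + 493 = 342196537/1186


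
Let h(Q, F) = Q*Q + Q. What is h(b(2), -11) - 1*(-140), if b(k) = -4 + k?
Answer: 142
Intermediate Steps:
h(Q, F) = Q + Q² (h(Q, F) = Q² + Q = Q + Q²)
h(b(2), -11) - 1*(-140) = (-4 + 2)*(1 + (-4 + 2)) - 1*(-140) = -2*(1 - 2) + 140 = -2*(-1) + 140 = 2 + 140 = 142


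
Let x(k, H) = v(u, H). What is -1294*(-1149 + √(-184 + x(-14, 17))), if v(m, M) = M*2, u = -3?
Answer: 1486806 - 6470*I*√6 ≈ 1.4868e+6 - 15848.0*I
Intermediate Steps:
v(m, M) = 2*M
x(k, H) = 2*H
-1294*(-1149 + √(-184 + x(-14, 17))) = -1294*(-1149 + √(-184 + 2*17)) = -1294*(-1149 + √(-184 + 34)) = -1294*(-1149 + √(-150)) = -1294*(-1149 + 5*I*√6) = 1486806 - 6470*I*√6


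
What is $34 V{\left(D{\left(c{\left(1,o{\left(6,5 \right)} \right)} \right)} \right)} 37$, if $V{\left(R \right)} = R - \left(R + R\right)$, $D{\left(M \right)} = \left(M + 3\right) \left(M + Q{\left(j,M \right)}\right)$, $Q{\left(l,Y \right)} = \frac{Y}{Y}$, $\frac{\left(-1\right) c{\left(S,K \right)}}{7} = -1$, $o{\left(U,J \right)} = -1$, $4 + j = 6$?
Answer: $-100640$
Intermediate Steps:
$j = 2$ ($j = -4 + 6 = 2$)
$c{\left(S,K \right)} = 7$ ($c{\left(S,K \right)} = \left(-7\right) \left(-1\right) = 7$)
$Q{\left(l,Y \right)} = 1$
$D{\left(M \right)} = \left(1 + M\right) \left(3 + M\right)$ ($D{\left(M \right)} = \left(M + 3\right) \left(M + 1\right) = \left(3 + M\right) \left(1 + M\right) = \left(1 + M\right) \left(3 + M\right)$)
$V{\left(R \right)} = - R$ ($V{\left(R \right)} = R - 2 R = - R$)
$34 V{\left(D{\left(c{\left(1,o{\left(6,5 \right)} \right)} \right)} \right)} 37 = 34 \left(- (3 + 7^{2} + 4 \cdot 7)\right) 37 = 34 \left(- (3 + 49 + 28)\right) 37 = 34 \left(\left(-1\right) 80\right) 37 = 34 \left(-80\right) 37 = \left(-2720\right) 37 = -100640$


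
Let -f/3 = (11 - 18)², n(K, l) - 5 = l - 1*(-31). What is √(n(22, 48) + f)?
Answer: 3*I*√7 ≈ 7.9373*I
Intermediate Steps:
n(K, l) = 36 + l (n(K, l) = 5 + (l - 1*(-31)) = 5 + (l + 31) = 5 + (31 + l) = 36 + l)
f = -147 (f = -3*(11 - 18)² = -3*(-7)² = -3*49 = -147)
√(n(22, 48) + f) = √((36 + 48) - 147) = √(84 - 147) = √(-63) = 3*I*√7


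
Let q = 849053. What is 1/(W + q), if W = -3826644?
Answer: -1/2977591 ≈ -3.3584e-7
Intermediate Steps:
1/(W + q) = 1/(-3826644 + 849053) = 1/(-2977591) = -1/2977591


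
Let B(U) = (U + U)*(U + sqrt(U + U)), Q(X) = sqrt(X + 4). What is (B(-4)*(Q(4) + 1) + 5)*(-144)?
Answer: -5328 + 9216*I + 2304*sqrt(2)*(-4 + I) ≈ -18361.0 + 12474.0*I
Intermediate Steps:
Q(X) = sqrt(4 + X)
B(U) = 2*U*(U + sqrt(2)*sqrt(U)) (B(U) = (2*U)*(U + sqrt(2*U)) = (2*U)*(U + sqrt(2)*sqrt(U)) = 2*U*(U + sqrt(2)*sqrt(U)))
(B(-4)*(Q(4) + 1) + 5)*(-144) = ((2*(-4)**2 + 2*sqrt(2)*(-4)**(3/2))*(sqrt(4 + 4) + 1) + 5)*(-144) = ((2*16 + 2*sqrt(2)*(-8*I))*(sqrt(8) + 1) + 5)*(-144) = ((32 - 16*I*sqrt(2))*(2*sqrt(2) + 1) + 5)*(-144) = ((32 - 16*I*sqrt(2))*(1 + 2*sqrt(2)) + 5)*(-144) = ((1 + 2*sqrt(2))*(32 - 16*I*sqrt(2)) + 5)*(-144) = (5 + (1 + 2*sqrt(2))*(32 - 16*I*sqrt(2)))*(-144) = -720 - 144*(1 + 2*sqrt(2))*(32 - 16*I*sqrt(2))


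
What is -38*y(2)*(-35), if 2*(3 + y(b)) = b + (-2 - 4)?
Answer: -6650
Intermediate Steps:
y(b) = -6 + b/2 (y(b) = -3 + (b + (-2 - 4))/2 = -3 + (b - 6)/2 = -3 + (-6 + b)/2 = -3 + (-3 + b/2) = -6 + b/2)
-38*y(2)*(-35) = -38*(-6 + (1/2)*2)*(-35) = -38*(-6 + 1)*(-35) = -38*(-5)*(-35) = 190*(-35) = -6650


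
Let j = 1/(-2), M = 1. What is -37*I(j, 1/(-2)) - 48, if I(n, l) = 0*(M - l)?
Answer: -48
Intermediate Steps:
j = -½ ≈ -0.50000
I(n, l) = 0 (I(n, l) = 0*(1 - l) = 0)
-37*I(j, 1/(-2)) - 48 = -37*0 - 48 = 0 - 48 = -48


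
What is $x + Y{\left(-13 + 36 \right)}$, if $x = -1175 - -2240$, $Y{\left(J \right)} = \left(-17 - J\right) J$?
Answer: $145$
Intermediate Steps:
$Y{\left(J \right)} = J \left(-17 - J\right)$
$x = 1065$ ($x = -1175 + 2240 = 1065$)
$x + Y{\left(-13 + 36 \right)} = 1065 - \left(-13 + 36\right) \left(17 + \left(-13 + 36\right)\right) = 1065 - 23 \left(17 + 23\right) = 1065 - 23 \cdot 40 = 1065 - 920 = 145$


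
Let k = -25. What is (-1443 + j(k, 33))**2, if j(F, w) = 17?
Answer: 2033476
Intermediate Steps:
(-1443 + j(k, 33))**2 = (-1443 + 17)**2 = (-1426)**2 = 2033476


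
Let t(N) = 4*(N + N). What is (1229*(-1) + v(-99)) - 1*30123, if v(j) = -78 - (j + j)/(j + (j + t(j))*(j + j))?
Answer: -55976828/1781 ≈ -31430.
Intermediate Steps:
t(N) = 8*N (t(N) = 4*(2*N) = 8*N)
v(j) = -78 - 2*j/(j + 18*j²) (v(j) = -78 - (j + j)/(j + (j + 8*j)*(j + j)) = -78 - 2*j/(j + (9*j)*(2*j)) = -78 - 2*j/(j + 18*j²))
(1229*(-1) + v(-99)) - 1*30123 = (1229*(-1) + 4*(-20 - 351*(-99))/(1 + 18*(-99))) - 1*30123 = (-1229 + 4*(-20 + 34749)/(1 - 1782)) - 30123 = (-1229 + 4*34729/(-1781)) - 30123 = (-1229 + 4*(-1/1781)*34729) - 30123 = (-1229 - 138916/1781) - 30123 = -2327765/1781 - 30123 = -55976828/1781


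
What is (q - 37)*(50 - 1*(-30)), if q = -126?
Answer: -13040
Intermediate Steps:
(q - 37)*(50 - 1*(-30)) = (-126 - 37)*(50 - 1*(-30)) = -163*(50 + 30) = -163*80 = -13040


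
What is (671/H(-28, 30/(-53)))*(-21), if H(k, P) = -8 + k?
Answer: 4697/12 ≈ 391.42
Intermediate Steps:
(671/H(-28, 30/(-53)))*(-21) = (671/(-8 - 28))*(-21) = (671/(-36))*(-21) = (671*(-1/36))*(-21) = -671/36*(-21) = 4697/12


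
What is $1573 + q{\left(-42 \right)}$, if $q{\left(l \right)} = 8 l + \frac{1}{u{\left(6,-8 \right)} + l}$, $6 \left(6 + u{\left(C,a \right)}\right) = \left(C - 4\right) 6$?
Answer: $\frac{56901}{46} \approx 1237.0$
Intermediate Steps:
$u{\left(C,a \right)} = -10 + C$ ($u{\left(C,a \right)} = -6 + \frac{\left(C - 4\right) 6}{6} = -6 + \frac{\left(-4 + C\right) 6}{6} = -6 + \frac{-24 + 6 C}{6} = -6 + \left(-4 + C\right) = -10 + C$)
$q{\left(l \right)} = \frac{1}{-4 + l} + 8 l$ ($q{\left(l \right)} = 8 l + \frac{1}{\left(-10 + 6\right) + l} = 8 l + \frac{1}{-4 + l} = \frac{1}{-4 + l} + 8 l$)
$1573 + q{\left(-42 \right)} = 1573 + \frac{1 - -1344 + 8 \left(-42\right)^{2}}{-4 - 42} = 1573 + \frac{1 + 1344 + 8 \cdot 1764}{-46} = 1573 - \frac{1 + 1344 + 14112}{46} = 1573 - \frac{15457}{46} = \frac{56901}{46}$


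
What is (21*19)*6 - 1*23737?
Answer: -21343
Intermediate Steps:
(21*19)*6 - 1*23737 = 399*6 - 23737 = 2394 - 23737 = -21343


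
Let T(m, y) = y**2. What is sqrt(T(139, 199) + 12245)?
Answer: sqrt(51846) ≈ 227.70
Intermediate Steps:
sqrt(T(139, 199) + 12245) = sqrt(199**2 + 12245) = sqrt(39601 + 12245) = sqrt(51846)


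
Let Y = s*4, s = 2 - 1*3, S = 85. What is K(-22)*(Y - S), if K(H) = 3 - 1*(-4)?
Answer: -623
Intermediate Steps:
s = -1 (s = 2 - 3 = -1)
K(H) = 7 (K(H) = 3 + 4 = 7)
Y = -4 (Y = -1*4 = -4)
K(-22)*(Y - S) = 7*(-4 - 1*85) = 7*(-4 - 85) = 7*(-89) = -623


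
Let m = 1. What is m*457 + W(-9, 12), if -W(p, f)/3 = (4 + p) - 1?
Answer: 475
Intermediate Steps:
W(p, f) = -9 - 3*p (W(p, f) = -3*((4 + p) - 1) = -3*(3 + p) = -9 - 3*p)
m*457 + W(-9, 12) = 1*457 + (-9 - 3*(-9)) = 457 + (-9 + 27) = 457 + 18 = 475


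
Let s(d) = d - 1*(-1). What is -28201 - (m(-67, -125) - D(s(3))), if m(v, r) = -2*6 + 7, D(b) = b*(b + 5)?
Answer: -28160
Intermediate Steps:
s(d) = 1 + d (s(d) = d + 1 = 1 + d)
D(b) = b*(5 + b)
m(v, r) = -5 (m(v, r) = -12 + 7 = -5)
-28201 - (m(-67, -125) - D(s(3))) = -28201 - (-5 - (1 + 3)*(5 + (1 + 3))) = -28201 - (-5 - 4*(5 + 4)) = -28201 - (-5 - 4*9) = -28201 - (-5 - 1*36) = -28201 - (-5 - 36) = -28201 - 1*(-41) = -28201 + 41 = -28160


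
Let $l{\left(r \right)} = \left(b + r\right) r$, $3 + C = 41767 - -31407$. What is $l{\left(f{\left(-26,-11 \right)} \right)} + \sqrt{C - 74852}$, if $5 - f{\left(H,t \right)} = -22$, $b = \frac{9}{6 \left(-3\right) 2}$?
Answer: $\frac{2889}{4} + 41 i \approx 722.25 + 41.0 i$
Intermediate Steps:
$b = - \frac{1}{4}$ ($b = \frac{9}{\left(-18\right) 2} = \frac{9}{-36} = 9 \left(- \frac{1}{36}\right) = - \frac{1}{4} \approx -0.25$)
$f{\left(H,t \right)} = 27$ ($f{\left(H,t \right)} = 5 - -22 = 5 + 22 = 27$)
$C = 73171$ ($C = -3 + \left(41767 - -31407\right) = -3 + \left(41767 + 31407\right) = -3 + 73174 = 73171$)
$l{\left(r \right)} = r \left(- \frac{1}{4} + r\right)$ ($l{\left(r \right)} = \left(- \frac{1}{4} + r\right) r = r \left(- \frac{1}{4} + r\right)$)
$l{\left(f{\left(-26,-11 \right)} \right)} + \sqrt{C - 74852} = 27 \left(- \frac{1}{4} + 27\right) + \sqrt{73171 - 74852} = 27 \cdot \frac{107}{4} + \sqrt{-1681} = \frac{2889}{4} + 41 i$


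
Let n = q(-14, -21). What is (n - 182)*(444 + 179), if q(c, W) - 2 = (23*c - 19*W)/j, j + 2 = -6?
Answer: -945091/8 ≈ -1.1814e+5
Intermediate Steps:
j = -8 (j = -2 - 6 = -8)
q(c, W) = 2 - 23*c/8 + 19*W/8 (q(c, W) = 2 + (23*c - 19*W)/(-8) = 2 + (-19*W + 23*c)*(-⅛) = 2 + (-23*c/8 + 19*W/8) = 2 - 23*c/8 + 19*W/8)
n = -61/8 (n = 2 - 23/8*(-14) + (19/8)*(-21) = 2 + 161/4 - 399/8 = -61/8 ≈ -7.6250)
(n - 182)*(444 + 179) = (-61/8 - 182)*(444 + 179) = -1517/8*623 = -945091/8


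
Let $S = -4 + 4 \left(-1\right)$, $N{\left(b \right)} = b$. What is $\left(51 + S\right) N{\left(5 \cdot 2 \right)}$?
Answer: $430$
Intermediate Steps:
$S = -8$ ($S = -4 - 4 = -8$)
$\left(51 + S\right) N{\left(5 \cdot 2 \right)} = \left(51 - 8\right) 5 \cdot 2 = 43 \cdot 10 = 430$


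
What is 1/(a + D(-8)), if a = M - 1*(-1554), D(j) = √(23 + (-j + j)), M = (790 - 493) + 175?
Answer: 2026/4104653 - √23/4104653 ≈ 0.00049242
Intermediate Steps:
M = 472 (M = 297 + 175 = 472)
D(j) = √23 (D(j) = √(23 + 0) = √23)
a = 2026 (a = 472 - 1*(-1554) = 472 + 1554 = 2026)
1/(a + D(-8)) = 1/(2026 + √23)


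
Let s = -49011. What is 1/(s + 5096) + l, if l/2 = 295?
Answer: 25909849/43915 ≈ 590.00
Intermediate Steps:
l = 590 (l = 2*295 = 590)
1/(s + 5096) + l = 1/(-49011 + 5096) + 590 = 1/(-43915) + 590 = -1/43915 + 590 = 25909849/43915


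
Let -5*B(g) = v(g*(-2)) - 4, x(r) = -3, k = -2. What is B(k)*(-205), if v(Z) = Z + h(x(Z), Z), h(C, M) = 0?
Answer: 0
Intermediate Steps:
v(Z) = Z (v(Z) = Z + 0 = Z)
B(g) = ⅘ + 2*g/5 (B(g) = -(g*(-2) - 4)/5 = -(-2*g - 4)/5 = -(-4 - 2*g)/5 = ⅘ + 2*g/5)
B(k)*(-205) = (⅘ + (⅖)*(-2))*(-205) = (⅘ - ⅘)*(-205) = 0*(-205) = 0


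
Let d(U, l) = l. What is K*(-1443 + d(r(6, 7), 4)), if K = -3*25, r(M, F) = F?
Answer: 107925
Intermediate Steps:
K = -75
K*(-1443 + d(r(6, 7), 4)) = -75*(-1443 + 4) = -75*(-1439) = 107925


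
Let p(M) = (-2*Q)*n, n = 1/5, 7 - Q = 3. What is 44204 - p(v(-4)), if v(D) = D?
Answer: 221028/5 ≈ 44206.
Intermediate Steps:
Q = 4 (Q = 7 - 1*3 = 7 - 3 = 4)
n = 1/5 (n = 1*(1/5) = 1/5 ≈ 0.20000)
p(M) = -8/5 (p(M) = -2*4*(1/5) = -8*1/5 = -8/5)
44204 - p(v(-4)) = 44204 - 1*(-8/5) = 44204 + 8/5 = 221028/5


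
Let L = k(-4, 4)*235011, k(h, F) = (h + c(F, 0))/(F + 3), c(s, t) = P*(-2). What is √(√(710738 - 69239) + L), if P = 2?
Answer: √(-268584 + √641499) ≈ 517.48*I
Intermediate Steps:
c(s, t) = -4 (c(s, t) = 2*(-2) = -4)
k(h, F) = (-4 + h)/(3 + F) (k(h, F) = (h - 4)/(F + 3) = (-4 + h)/(3 + F))
L = -268584 (L = ((-4 - 4)/(3 + 4))*235011 = (-8/7)*235011 = ((⅐)*(-8))*235011 = -8/7*235011 = -268584)
√(√(710738 - 69239) + L) = √(√(710738 - 69239) - 268584) = √(√641499 - 268584) = √(-268584 + √641499)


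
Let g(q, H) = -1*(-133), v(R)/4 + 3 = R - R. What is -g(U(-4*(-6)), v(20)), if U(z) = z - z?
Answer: -133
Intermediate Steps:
v(R) = -12 (v(R) = -12 + 4*(R - R) = -12 + 4*0 = -12 + 0 = -12)
U(z) = 0
g(q, H) = 133
-g(U(-4*(-6)), v(20)) = -1*133 = -133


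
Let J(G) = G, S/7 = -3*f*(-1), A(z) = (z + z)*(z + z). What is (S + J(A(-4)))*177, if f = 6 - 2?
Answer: 26196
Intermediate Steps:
f = 4
A(z) = 4*z² (A(z) = (2*z)*(2*z) = 4*z²)
S = 84 (S = 7*(-3*4*(-1)) = 7*(-12*(-1)) = 7*12 = 84)
(S + J(A(-4)))*177 = (84 + 4*(-4)²)*177 = (84 + 4*16)*177 = (84 + 64)*177 = 148*177 = 26196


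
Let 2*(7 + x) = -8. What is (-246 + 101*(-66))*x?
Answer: 76032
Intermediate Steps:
x = -11 (x = -7 + (1/2)*(-8) = -7 - 4 = -11)
(-246 + 101*(-66))*x = (-246 + 101*(-66))*(-11) = (-246 - 6666)*(-11) = -6912*(-11) = 76032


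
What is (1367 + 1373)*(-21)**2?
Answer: 1208340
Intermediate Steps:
(1367 + 1373)*(-21)**2 = 2740*441 = 1208340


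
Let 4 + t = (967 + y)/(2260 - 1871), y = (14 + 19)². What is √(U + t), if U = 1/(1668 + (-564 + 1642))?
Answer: √1467045889466/1068194 ≈ 1.1339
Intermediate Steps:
y = 1089 (y = 33² = 1089)
U = 1/2746 (U = 1/(1668 + 1078) = 1/2746 ≈ 0.00036417)
t = 500/389 (t = -4 + (967 + 1089)/(2260 - 1871) = -4 + 2056/389 = 500/389 ≈ 1.2853)
√(U + t) = √(1/2746 + 500/389) = √(1373389/1068194) = √1467045889466/1068194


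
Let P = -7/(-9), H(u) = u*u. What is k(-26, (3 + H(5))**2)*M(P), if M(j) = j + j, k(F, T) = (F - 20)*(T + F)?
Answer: -488152/9 ≈ -54239.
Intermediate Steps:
H(u) = u**2
k(F, T) = (-20 + F)*(F + T)
P = 7/9 (P = -7*(-1/9) = 7/9 ≈ 0.77778)
M(j) = 2*j
k(-26, (3 + H(5))**2)*M(P) = ((-26)**2 - 20*(-26) - 20*(3 + 5**2)**2 - 26*(3 + 5**2)**2)*(2*(7/9)) = (676 + 520 - 20*(3 + 25)**2 - 26*(3 + 25)**2)*(14/9) = (676 + 520 - 20*28**2 - 26*28**2)*(14/9) = (676 + 520 - 20*784 - 26*784)*(14/9) = (676 + 520 - 15680 - 20384)*(14/9) = -34868*14/9 = -488152/9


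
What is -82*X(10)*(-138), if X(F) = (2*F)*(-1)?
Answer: -226320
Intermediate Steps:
X(F) = -2*F
-82*X(10)*(-138) = -(-164)*10*(-138) = -82*(-20)*(-138) = 1640*(-138) = -226320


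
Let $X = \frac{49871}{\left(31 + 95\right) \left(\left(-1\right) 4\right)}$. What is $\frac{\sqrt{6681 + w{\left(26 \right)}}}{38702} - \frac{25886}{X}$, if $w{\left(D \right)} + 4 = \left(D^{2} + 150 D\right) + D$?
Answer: $\frac{13046544}{49871} + \frac{\sqrt{11279}}{38702} \approx 261.61$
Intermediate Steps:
$w{\left(D \right)} = -4 + D^{2} + 151 D$ ($w{\left(D \right)} = -4 + \left(\left(D^{2} + 150 D\right) + D\right) = -4 + \left(D^{2} + 151 D\right) = -4 + D^{2} + 151 D$)
$X = - \frac{49871}{504}$ ($X = \frac{49871}{126 \left(-4\right)} = \frac{49871}{-504} = 49871 \left(- \frac{1}{504}\right) = - \frac{49871}{504} \approx -98.95$)
$\frac{\sqrt{6681 + w{\left(26 \right)}}}{38702} - \frac{25886}{X} = \frac{\sqrt{6681 + \left(-4 + 26^{2} + 151 \cdot 26\right)}}{38702} - \frac{25886}{- \frac{49871}{504}} = \sqrt{6681 + \left(-4 + 676 + 3926\right)} \frac{1}{38702} - - \frac{13046544}{49871} = \sqrt{6681 + 4598} \cdot \frac{1}{38702} + \frac{13046544}{49871} = \sqrt{11279} \cdot \frac{1}{38702} + \frac{13046544}{49871} = \frac{\sqrt{11279}}{38702} + \frac{13046544}{49871} = \frac{13046544}{49871} + \frac{\sqrt{11279}}{38702}$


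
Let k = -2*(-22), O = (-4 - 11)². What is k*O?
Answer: 9900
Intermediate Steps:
O = 225 (O = (-15)² = 225)
k = 44
k*O = 44*225 = 9900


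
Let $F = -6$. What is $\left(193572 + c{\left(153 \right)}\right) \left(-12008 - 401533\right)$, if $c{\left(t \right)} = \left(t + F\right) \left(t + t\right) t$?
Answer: $-2926140851538$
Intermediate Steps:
$c{\left(t \right)} = 2 t^{2} \left(-6 + t\right)$ ($c{\left(t \right)} = \left(t - 6\right) \left(t + t\right) t = \left(-6 + t\right) 2 t t = 2 t \left(-6 + t\right) t = 2 t^{2} \left(-6 + t\right)$)
$\left(193572 + c{\left(153 \right)}\right) \left(-12008 - 401533\right) = \left(193572 + 2 \cdot 153^{2} \left(-6 + 153\right)\right) \left(-12008 - 401533\right) = \left(193572 + 2 \cdot 23409 \cdot 147\right) \left(-413541\right) = \left(193572 + 6882246\right) \left(-413541\right) = 7075818 \left(-413541\right) = -2926140851538$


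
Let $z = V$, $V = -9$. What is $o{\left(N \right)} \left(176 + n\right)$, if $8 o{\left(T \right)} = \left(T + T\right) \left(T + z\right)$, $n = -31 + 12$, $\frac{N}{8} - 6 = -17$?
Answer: $335038$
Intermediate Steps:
$N = -88$ ($N = 48 + 8 \left(-17\right) = 48 - 136 = -88$)
$z = -9$
$n = -19$
$o{\left(T \right)} = \frac{T \left(-9 + T\right)}{4}$ ($o{\left(T \right)} = \frac{\left(T + T\right) \left(T - 9\right)}{8} = \frac{2 T \left(-9 + T\right)}{8} = \frac{T \left(-9 + T\right)}{4}$)
$o{\left(N \right)} \left(176 + n\right) = \frac{1}{4} \left(-88\right) \left(-9 - 88\right) \left(176 - 19\right) = \frac{1}{4} \left(-88\right) \left(-97\right) 157 = 2134 \cdot 157 = 335038$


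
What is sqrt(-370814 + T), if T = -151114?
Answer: 6*I*sqrt(14498) ≈ 722.45*I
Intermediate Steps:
sqrt(-370814 + T) = sqrt(-370814 - 151114) = sqrt(-521928) = 6*I*sqrt(14498)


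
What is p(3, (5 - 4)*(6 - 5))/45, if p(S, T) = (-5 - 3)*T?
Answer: -8/45 ≈ -0.17778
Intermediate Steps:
p(S, T) = -8*T
p(3, (5 - 4)*(6 - 5))/45 = (-8*(5 - 4)*(6 - 5))/45 = (-8)/45 = (-8*1)/45 = (1/45)*(-8) = -8/45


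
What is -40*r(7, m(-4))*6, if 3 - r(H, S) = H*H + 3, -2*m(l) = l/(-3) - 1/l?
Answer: 11760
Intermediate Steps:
m(l) = 1/(2*l) + l/6 (m(l) = -(l/(-3) - 1/l)/2 = -(l*(-⅓) - 1/l)/2 = -(-l/3 - 1/l)/2 = -(-1/l - l/3)/2 = 1/(2*l) + l/6)
r(H, S) = -H² (r(H, S) = 3 - (H*H + 3) = 3 - (H² + 3) = 3 - (3 + H²) = 3 + (-3 - H²) = -H²)
-40*r(7, m(-4))*6 = -(-40)*7²*6 = -(-40)*49*6 = -40*(-49)*6 = 1960*6 = 11760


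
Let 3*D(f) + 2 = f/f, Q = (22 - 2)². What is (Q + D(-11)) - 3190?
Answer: -8371/3 ≈ -2790.3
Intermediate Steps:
Q = 400 (Q = 20² = 400)
D(f) = -⅓ (D(f) = -⅔ + (f/f)/3 = -⅔ + (⅓)*1 = -⅔ + ⅓ = -⅓)
(Q + D(-11)) - 3190 = (400 - ⅓) - 3190 = 1199/3 - 3190 = -8371/3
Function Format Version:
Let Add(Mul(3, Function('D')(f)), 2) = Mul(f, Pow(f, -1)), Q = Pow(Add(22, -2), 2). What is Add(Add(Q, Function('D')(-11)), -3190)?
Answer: Rational(-8371, 3) ≈ -2790.3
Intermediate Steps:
Q = 400 (Q = Pow(20, 2) = 400)
Function('D')(f) = Rational(-1, 3) (Function('D')(f) = Add(Rational(-2, 3), Mul(Rational(1, 3), Mul(f, Pow(f, -1)))) = Add(Rational(-2, 3), Mul(Rational(1, 3), 1)) = Add(Rational(-2, 3), Rational(1, 3)) = Rational(-1, 3))
Add(Add(Q, Function('D')(-11)), -3190) = Add(Add(400, Rational(-1, 3)), -3190) = Add(Rational(1199, 3), -3190) = Rational(-8371, 3)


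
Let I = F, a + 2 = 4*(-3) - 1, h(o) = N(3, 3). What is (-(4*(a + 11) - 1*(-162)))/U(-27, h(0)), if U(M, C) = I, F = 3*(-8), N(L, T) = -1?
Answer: 73/12 ≈ 6.0833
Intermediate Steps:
h(o) = -1
a = -15 (a = -2 + (4*(-3) - 1) = -2 + (-12 - 1) = -2 - 13 = -15)
F = -24
I = -24
U(M, C) = -24
(-(4*(a + 11) - 1*(-162)))/U(-27, h(0)) = -(4*(-15 + 11) - 1*(-162))/(-24) = -(4*(-4) + 162)*(-1/24) = -(-16 + 162)*(-1/24) = -1*146*(-1/24) = -146*(-1/24) = 73/12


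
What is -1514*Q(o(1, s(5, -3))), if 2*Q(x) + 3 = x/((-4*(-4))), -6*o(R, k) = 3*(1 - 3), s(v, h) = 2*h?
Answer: 35579/16 ≈ 2223.7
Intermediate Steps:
o(R, k) = 1 (o(R, k) = -(1 - 3)/2 = -(-2)/2 = -1/6*(-6) = 1)
Q(x) = -3/2 + x/32 (Q(x) = -3/2 + (x/((-4*(-4))))/2 = -3/2 + (x/16)/2 = -3/2 + x/32)
-1514*Q(o(1, s(5, -3))) = -1514*(-3/2 + (1/32)*1) = -1514*(-3/2 + 1/32) = -1514*(-47/32) = 35579/16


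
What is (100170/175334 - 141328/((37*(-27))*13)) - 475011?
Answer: -540801864863948/1138531329 ≈ -4.7500e+5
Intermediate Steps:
(100170/175334 - 141328/((37*(-27))*13)) - 475011 = (100170*(1/175334) - 141328/((-999*13))) - 475011 = (50085/87667 - 141328/(-12987)) - 475011 = (50085/87667 - 141328*(-1/12987)) - 475011 = (50085/87667 + 141328/12987) - 475011 = 13040255671/1138531329 - 475011 = -540801864863948/1138531329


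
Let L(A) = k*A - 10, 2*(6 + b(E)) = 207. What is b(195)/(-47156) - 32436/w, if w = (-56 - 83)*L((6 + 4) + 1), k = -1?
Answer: -1019891079/91765576 ≈ -11.114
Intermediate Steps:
b(E) = 195/2 (b(E) = -6 + (½)*207 = -6 + 207/2 = 195/2)
L(A) = -10 - A (L(A) = -A - 10 = -10 - A)
w = 2919 (w = (-56 - 83)*(-10 - ((6 + 4) + 1)) = -139*(-10 - (10 + 1)) = -139*(-10 - 1*11) = -139*(-10 - 11) = -139*(-21) = 2919)
b(195)/(-47156) - 32436/w = (195/2)/(-47156) - 32436/2919 = (195/2)*(-1/47156) - 32436*1/2919 = -195/94312 - 10812/973 = -1019891079/91765576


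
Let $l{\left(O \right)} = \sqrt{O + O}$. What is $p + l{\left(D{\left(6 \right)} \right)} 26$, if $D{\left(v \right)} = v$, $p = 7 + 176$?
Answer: $183 + 52 \sqrt{3} \approx 273.07$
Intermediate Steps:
$p = 183$
$l{\left(O \right)} = \sqrt{2} \sqrt{O}$ ($l{\left(O \right)} = \sqrt{2 O} = \sqrt{2} \sqrt{O}$)
$p + l{\left(D{\left(6 \right)} \right)} 26 = 183 + \sqrt{2} \sqrt{6} \cdot 26 = 183 + 2 \sqrt{3} \cdot 26 = 183 + 52 \sqrt{3}$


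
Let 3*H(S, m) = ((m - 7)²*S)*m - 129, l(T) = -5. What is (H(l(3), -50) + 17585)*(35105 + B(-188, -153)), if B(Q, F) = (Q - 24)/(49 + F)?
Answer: 131574018318/13 ≈ 1.0121e+10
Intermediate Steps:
B(Q, F) = (-24 + Q)/(49 + F)
H(S, m) = -43 + S*m*(-7 + m)²/3 (H(S, m) = (((m - 7)²*S)*m - 129)/3 = (((-7 + m)²*S)*m - 129)/3 = ((S*(-7 + m)²)*m - 129)/3 = (S*m*(-7 + m)² - 129)/3 = (-129 + S*m*(-7 + m)²)/3 = -43 + S*m*(-7 + m)²/3)
(H(l(3), -50) + 17585)*(35105 + B(-188, -153)) = ((-43 + (⅓)*(-5)*(-50)*(-7 - 50)²) + 17585)*(35105 + (-24 - 188)/(49 - 153)) = ((-43 + (⅓)*(-5)*(-50)*(-57)²) + 17585)*(35105 - 212/(-104)) = ((-43 + (⅓)*(-5)*(-50)*3249) + 17585)*(35105 - 1/104*(-212)) = ((-43 + 270750) + 17585)*(35105 + 53/26) = (270707 + 17585)*(912783/26) = 288292*(912783/26) = 131574018318/13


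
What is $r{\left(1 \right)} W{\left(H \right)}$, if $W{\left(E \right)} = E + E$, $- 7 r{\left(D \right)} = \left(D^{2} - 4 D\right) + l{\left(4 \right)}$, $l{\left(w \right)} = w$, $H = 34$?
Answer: $- \frac{68}{7} \approx -9.7143$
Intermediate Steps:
$r{\left(D \right)} = - \frac{4}{7} - \frac{D^{2}}{7} + \frac{4 D}{7}$ ($r{\left(D \right)} = - \frac{\left(D^{2} - 4 D\right) + 4}{7} = - \frac{4 + D^{2} - 4 D}{7} = - \frac{4}{7} - \frac{D^{2}}{7} + \frac{4 D}{7}$)
$W{\left(E \right)} = 2 E$
$r{\left(1 \right)} W{\left(H \right)} = \left(- \frac{4}{7} - \frac{1^{2}}{7} + \frac{4}{7} \cdot 1\right) 2 \cdot 34 = \left(- \frac{4}{7} - \frac{1}{7} + \frac{4}{7}\right) 68 = \left(- \frac{1}{7}\right) 68 = - \frac{68}{7}$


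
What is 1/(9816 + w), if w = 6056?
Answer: 1/15872 ≈ 6.3004e-5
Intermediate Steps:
1/(9816 + w) = 1/(9816 + 6056) = 1/15872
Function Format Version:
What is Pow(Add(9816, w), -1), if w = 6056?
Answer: Rational(1, 15872) ≈ 6.3004e-5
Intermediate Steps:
Pow(Add(9816, w), -1) = Pow(Add(9816, 6056), -1) = Pow(15872, -1) = Rational(1, 15872)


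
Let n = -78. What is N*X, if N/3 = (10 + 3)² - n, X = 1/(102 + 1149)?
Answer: 247/417 ≈ 0.59233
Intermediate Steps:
X = 1/1251 ≈ 0.00079936
N = 741 (N = 3*((10 + 3)² - 1*(-78)) = 3*(13² + 78) = 3*(169 + 78) = 3*247 = 741)
N*X = 741*(1/1251) = 247/417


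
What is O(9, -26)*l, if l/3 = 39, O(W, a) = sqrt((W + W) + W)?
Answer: 351*sqrt(3) ≈ 607.95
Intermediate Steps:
O(W, a) = sqrt(3)*sqrt(W) (O(W, a) = sqrt(2*W + W) = sqrt(3*W) = sqrt(3)*sqrt(W))
l = 117 (l = 3*39 = 117)
O(9, -26)*l = (sqrt(3)*sqrt(9))*117 = (sqrt(3)*3)*117 = (3*sqrt(3))*117 = 351*sqrt(3)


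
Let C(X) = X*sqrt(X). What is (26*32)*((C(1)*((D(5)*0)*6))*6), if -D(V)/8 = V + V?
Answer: 0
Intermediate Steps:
D(V) = -16*V (D(V) = -8*(V + V) = -16*V)
C(X) = X**(3/2)
(26*32)*((C(1)*((D(5)*0)*6))*6) = (26*32)*((1**(3/2)*((-16*5*0)*6))*6) = 832*((1*(-80*0*6))*6) = 832*((1*(0*6))*6) = 832*((1*0)*6) = 832*(0*6) = 832*0 = 0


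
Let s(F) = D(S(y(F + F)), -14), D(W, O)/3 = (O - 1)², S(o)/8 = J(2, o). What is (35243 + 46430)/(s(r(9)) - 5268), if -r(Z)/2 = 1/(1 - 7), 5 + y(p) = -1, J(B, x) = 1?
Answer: -81673/4593 ≈ -17.782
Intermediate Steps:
y(p) = -6 (y(p) = -5 - 1 = -6)
S(o) = 8 (S(o) = 8*1 = 8)
D(W, O) = 3*(-1 + O)² (D(W, O) = 3*(O - 1)² = 3*(-1 + O)²)
r(Z) = ⅓ (r(Z) = -2/(1 - 7) = -2/(-6) = -2*(-⅙) = ⅓)
s(F) = 675 (s(F) = 3*(-1 - 14)² = 3*(-15)² = 3*225 = 675)
(35243 + 46430)/(s(r(9)) - 5268) = (35243 + 46430)/(675 - 5268) = 81673/(-4593) = 81673*(-1/4593) = -81673/4593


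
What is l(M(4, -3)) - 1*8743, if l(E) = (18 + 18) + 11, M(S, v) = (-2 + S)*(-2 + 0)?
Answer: -8696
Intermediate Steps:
M(S, v) = 4 - 2*S (M(S, v) = (-2 + S)*(-2) = 4 - 2*S)
l(E) = 47 (l(E) = 36 + 11 = 47)
l(M(4, -3)) - 1*8743 = 47 - 1*8743 = 47 - 8743 = -8696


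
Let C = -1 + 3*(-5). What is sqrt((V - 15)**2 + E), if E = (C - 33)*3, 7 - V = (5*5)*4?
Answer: sqrt(11517) ≈ 107.32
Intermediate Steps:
V = -93 (V = 7 - 5*5*4 = 7 - 25*4 = 7 - 1*100 = 7 - 100 = -93)
C = -16 (C = -1 - 15 = -16)
E = -147 (E = (-16 - 33)*3 = -49*3 = -147)
sqrt((V - 15)**2 + E) = sqrt((-93 - 15)**2 - 147) = sqrt((-108)**2 - 147) = sqrt(11664 - 147) = sqrt(11517)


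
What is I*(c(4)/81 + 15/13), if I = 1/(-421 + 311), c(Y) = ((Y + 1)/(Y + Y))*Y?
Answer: -499/46332 ≈ -0.010770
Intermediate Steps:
c(Y) = ½ + Y/2 (c(Y) = ((1 + Y)/((2*Y)))*Y = ((1 + Y)*(1/(2*Y)))*Y = ((1 + Y)/(2*Y))*Y = ½ + Y/2)
I = -1/110 (I = 1/(-110) = -1/110 ≈ -0.0090909)
I*(c(4)/81 + 15/13) = -((½ + (½)*4)/81 + 15/13)/110 = -((½ + 2)*(1/81) + 15*(1/13))/110 = -((5/2)*(1/81) + 15/13)/110 = -(5/162 + 15/13)/110 = -1/110*2495/2106 = -499/46332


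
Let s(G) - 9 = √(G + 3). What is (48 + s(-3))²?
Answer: 3249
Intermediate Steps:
s(G) = 9 + √(3 + G) (s(G) = 9 + √(G + 3) = 9 + √(3 + G))
(48 + s(-3))² = (48 + (9 + √(3 - 3)))² = (48 + (9 + √0))² = (48 + (9 + 0))² = (48 + 9)² = 57² = 3249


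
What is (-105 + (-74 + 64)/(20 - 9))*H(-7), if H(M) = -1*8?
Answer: 9320/11 ≈ 847.27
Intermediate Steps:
H(M) = -8
(-105 + (-74 + 64)/(20 - 9))*H(-7) = (-105 + (-74 + 64)/(20 - 9))*(-8) = (-105 - 10/11)*(-8) = -1165/11*(-8) = 9320/11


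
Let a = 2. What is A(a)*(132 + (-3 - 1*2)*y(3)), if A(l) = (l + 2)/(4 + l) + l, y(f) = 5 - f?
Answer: 976/3 ≈ 325.33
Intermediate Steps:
A(l) = l + (2 + l)/(4 + l) (A(l) = (2 + l)/(4 + l) + l = l + (2 + l)/(4 + l))
A(a)*(132 + (-3 - 1*2)*y(3)) = ((2 + 2**2 + 5*2)/(4 + 2))*(132 + (-3 - 1*2)*(5 - 1*3)) = ((2 + 4 + 10)/6)*(132 + (-3 - 2)*(5 - 3)) = ((1/6)*16)*(132 - 5*2) = 8*(132 - 10)/3 = (8/3)*122 = 976/3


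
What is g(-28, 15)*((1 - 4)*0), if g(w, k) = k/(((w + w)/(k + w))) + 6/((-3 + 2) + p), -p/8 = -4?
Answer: 0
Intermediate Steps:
p = 32 (p = -8*(-4) = 32)
g(w, k) = 6/31 + k*(k + w)/(2*w) (g(w, k) = k/(((w + w)/(k + w))) + 6/((-3 + 2) + 32) = k/(((2*w)/(k + w))) + 6/(-1 + 32) = k/((2*w/(k + w))) + 6/31 = k*((k + w)/(2*w)) + 6*(1/31) = k*(k + w)/(2*w) + 6/31 = 6/31 + k*(k + w)/(2*w))
g(-28, 15)*((1 - 4)*0) = (6/31 + (½)*15 + (½)*15²/(-28))*((1 - 4)*0) = (6/31 + 15/2 + (½)*225*(-1/28))*(-3*0) = (6/31 + 15/2 - 225/56)*0 = (6381/1736)*0 = 0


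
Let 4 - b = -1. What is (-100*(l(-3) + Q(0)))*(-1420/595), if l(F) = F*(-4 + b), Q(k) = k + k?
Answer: -85200/119 ≈ -715.97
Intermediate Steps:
b = 5 (b = 4 - 1*(-1) = 4 + 1 = 5)
Q(k) = 2*k
l(F) = F (l(F) = F*(-4 + 5) = F*1 = F)
(-100*(l(-3) + Q(0)))*(-1420/595) = (-100*(-3 + 2*0))*(-1420/595) = (-100*(-3 + 0))*(-1420*1/595) = -100*(-3)*(-284/119) = 300*(-284/119) = -85200/119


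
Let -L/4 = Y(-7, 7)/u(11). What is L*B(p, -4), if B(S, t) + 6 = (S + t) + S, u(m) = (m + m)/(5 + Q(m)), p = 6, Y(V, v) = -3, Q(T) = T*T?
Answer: 1512/11 ≈ 137.45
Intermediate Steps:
Q(T) = T**2
u(m) = 2*m/(5 + m**2) (u(m) = (m + m)/(5 + m**2) = (2*m)/(5 + m**2) = 2*m/(5 + m**2))
B(S, t) = -6 + t + 2*S (B(S, t) = -6 + ((S + t) + S) = -6 + (t + 2*S) = -6 + t + 2*S)
L = 756/11 (L = -(-12)/(2*11/(5 + 11**2)) = -(-12)/(2*11/(5 + 121)) = -(-12)/(2*11/126) = -(-12)/(2*11*(1/126)) = -(-12)/11/63 = -(-12)*63/11 = -4*(-189/11) = 756/11 ≈ 68.727)
L*B(p, -4) = 756*(-6 - 4 + 2*6)/11 = 756*(-6 - 4 + 12)/11 = (756/11)*2 = 1512/11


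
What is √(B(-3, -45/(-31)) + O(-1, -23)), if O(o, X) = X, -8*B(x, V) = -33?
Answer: I*√302/4 ≈ 4.3445*I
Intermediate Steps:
B(x, V) = 33/8 (B(x, V) = -⅛*(-33) = 33/8)
√(B(-3, -45/(-31)) + O(-1, -23)) = √(33/8 - 23) = √(-151/8) = I*√302/4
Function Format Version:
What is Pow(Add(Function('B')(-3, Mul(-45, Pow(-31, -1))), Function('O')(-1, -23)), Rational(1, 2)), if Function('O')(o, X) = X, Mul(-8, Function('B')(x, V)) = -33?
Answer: Mul(Rational(1, 4), I, Pow(302, Rational(1, 2))) ≈ Mul(4.3445, I)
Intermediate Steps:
Function('B')(x, V) = Rational(33, 8) (Function('B')(x, V) = Mul(Rational(-1, 8), -33) = Rational(33, 8))
Pow(Add(Function('B')(-3, Mul(-45, Pow(-31, -1))), Function('O')(-1, -23)), Rational(1, 2)) = Pow(Add(Rational(33, 8), -23), Rational(1, 2)) = Pow(Rational(-151, 8), Rational(1, 2)) = Mul(Rational(1, 4), I, Pow(302, Rational(1, 2)))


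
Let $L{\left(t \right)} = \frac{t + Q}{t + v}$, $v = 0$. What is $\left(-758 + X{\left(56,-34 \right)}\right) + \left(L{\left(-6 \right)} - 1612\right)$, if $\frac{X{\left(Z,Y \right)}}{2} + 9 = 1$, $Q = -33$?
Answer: $- \frac{4759}{2} \approx -2379.5$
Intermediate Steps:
$X{\left(Z,Y \right)} = -16$ ($X{\left(Z,Y \right)} = -18 + 2 \cdot 1 = -18 + 2 = -16$)
$L{\left(t \right)} = \frac{-33 + t}{t}$ ($L{\left(t \right)} = \frac{t - 33}{t + 0} = \frac{-33 + t}{t}$)
$\left(-758 + X{\left(56,-34 \right)}\right) + \left(L{\left(-6 \right)} - 1612\right) = \left(-758 - 16\right) - \left(1612 - \frac{-33 - 6}{-6}\right) = -774 - \frac{3211}{2} = - \frac{4759}{2}$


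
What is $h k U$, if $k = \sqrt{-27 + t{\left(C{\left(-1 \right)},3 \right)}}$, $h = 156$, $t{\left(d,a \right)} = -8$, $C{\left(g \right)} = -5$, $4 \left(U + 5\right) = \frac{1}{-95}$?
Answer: $- \frac{74139 i \sqrt{35}}{95} \approx - 4617.0 i$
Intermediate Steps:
$U = - \frac{1901}{380}$ ($U = -5 + \frac{1}{4 \left(-95\right)} = -5 + \frac{1}{4} \left(- \frac{1}{95}\right) = -5 - \frac{1}{380} = - \frac{1901}{380} \approx -5.0026$)
$k = i \sqrt{35}$ ($k = \sqrt{-27 - 8} = \sqrt{-35} = i \sqrt{35} \approx 5.9161 i$)
$h k U = 156 i \sqrt{35} \left(- \frac{1901}{380}\right) = - \frac{74139 i \sqrt{35}}{95}$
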